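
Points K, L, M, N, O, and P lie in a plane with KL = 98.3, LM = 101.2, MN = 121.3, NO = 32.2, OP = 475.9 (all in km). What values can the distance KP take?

122.9 ≤ KP ≤ 828.9 km

The maximum is all hops collinear in one direction: 98.3 + 101.2 + 121.3 + 32.2 + 475.9 = 828.9.
The longest hop is 475.9; the others sum to 353.0. Folding the others back against it leaves at least 475.9 − 353.0 = 122.9.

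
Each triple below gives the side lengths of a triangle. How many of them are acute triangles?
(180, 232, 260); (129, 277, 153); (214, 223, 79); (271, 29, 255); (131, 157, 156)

3

(180,232,260): 180²+232² = 86224 > 67600 = 260² → acute
(129,277,153): 129²+153² = 40050 < 76729 = 277² → obtuse
(214,223,79): 79²+214² = 52037 > 49729 = 223² → acute
(271,29,255): 29²+255² = 65866 < 73441 = 271² → obtuse
(131,157,156): 131²+156² = 41497 > 24649 = 157² → acute
3 of the 5 are acute.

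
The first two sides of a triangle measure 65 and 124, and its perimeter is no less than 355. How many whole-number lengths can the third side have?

Triangle inequality: 59 < x < 189. Perimeter ≥ 355 gives x ≥ 355 − 65 − 124 = 166.
So 166 ≤ x < 189; integers 166 through 188: 23 values.

23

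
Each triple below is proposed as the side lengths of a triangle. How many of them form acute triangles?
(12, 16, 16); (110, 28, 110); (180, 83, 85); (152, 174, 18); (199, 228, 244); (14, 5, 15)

3

(12,16,16): 12²+16² = 400 > 256 = 16² → acute
(110,28,110): 28²+110² = 12884 > 12100 = 110² → acute
(180,83,85): 83+85 ≤ 180, not a triangle
(152,174,18): 18+152 ≤ 174, not a triangle
(199,228,244): 199²+228² = 91585 > 59536 = 244² → acute
(14,5,15): 5²+14² = 221 < 225 = 15² → obtuse
3 of the 6 are acute.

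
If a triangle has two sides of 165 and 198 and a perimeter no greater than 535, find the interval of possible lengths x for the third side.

33 < x ≤ 172

Triangle inequality alone gives 33 < x < 363.
The perimeter condition gives x ≤ 535 − 165 − 198 = 172.
Intersecting the two: 33 < x ≤ 172.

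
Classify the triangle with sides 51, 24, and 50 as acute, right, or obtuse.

Compare the square of the longest side to the sum of squares of the other two: 24² + 50² = 3076 > 2601 = 51².

acute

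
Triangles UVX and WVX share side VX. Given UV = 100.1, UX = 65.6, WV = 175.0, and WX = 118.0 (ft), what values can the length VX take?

From triangle UVX: |100.1 − 65.6| < VX < 100.1 + 65.6, i.e. 34.5 < VX < 165.7.
From triangle WVX: 57.0 < VX < 293.0.
Both must hold, so VX lies in the intersection.

57.0 < VX < 165.7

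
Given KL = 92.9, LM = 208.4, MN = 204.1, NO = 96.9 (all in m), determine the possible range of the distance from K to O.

0 ≤ KO ≤ 602.3 m

The maximum is all hops collinear in one direction: 92.9 + 208.4 + 204.1 + 96.9 = 602.3.
The longest hop is 208.4; the others sum to 393.9. Since 208.4 ≤ 393.9, the path can fold back on itself completely, so the minimum distance is 0.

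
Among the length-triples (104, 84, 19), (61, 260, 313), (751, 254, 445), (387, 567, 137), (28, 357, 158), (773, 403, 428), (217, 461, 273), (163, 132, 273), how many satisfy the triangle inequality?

4

(19,84,104): 19+84 ≤ 104 → not valid
(61,260,313): 61+260 > 313 → valid
(254,445,751): 254+445 ≤ 751 → not valid
(137,387,567): 137+387 ≤ 567 → not valid
(28,158,357): 28+158 ≤ 357 → not valid
(403,428,773): 403+428 > 773 → valid
(217,273,461): 217+273 > 461 → valid
(132,163,273): 132+163 > 273 → valid
4 of the 8 triples form a triangle.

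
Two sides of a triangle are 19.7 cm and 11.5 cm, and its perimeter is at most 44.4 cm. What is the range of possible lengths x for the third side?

Triangle inequality alone gives 8.2 < x < 31.2.
The perimeter condition gives x ≤ 44.4 − 19.7 − 11.5 = 13.2.
Intersecting the two: 8.2 < x ≤ 13.2.

8.2 < x ≤ 13.2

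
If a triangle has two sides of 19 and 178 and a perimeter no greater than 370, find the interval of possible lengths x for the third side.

Triangle inequality alone gives 159 < x < 197.
The perimeter condition gives x ≤ 370 − 19 − 178 = 173.
Intersecting the two: 159 < x ≤ 173.

159 < x ≤ 173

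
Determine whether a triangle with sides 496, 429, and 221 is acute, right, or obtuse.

obtuse

Compare the square of the longest side to the sum of squares of the other two: 221² + 429² = 232882 < 246016 = 496².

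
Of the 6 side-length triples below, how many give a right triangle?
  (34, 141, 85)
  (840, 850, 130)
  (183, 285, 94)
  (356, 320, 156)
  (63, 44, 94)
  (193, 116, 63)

2

(34,141,85): 34+85 ≤ 141, not a triangle
(840,850,130): 130²+840² = 722500 = 850² → right
(183,285,94): 94+183 ≤ 285, not a triangle
(356,320,156): 156²+320² = 126736 = 356² → right
(63,44,94): 44²+63² = 5905 < 8836 = 94² → obtuse
(193,116,63): 63+116 ≤ 193, not a triangle
2 of the 6 are right.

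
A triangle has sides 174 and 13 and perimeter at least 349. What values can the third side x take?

162 ≤ x < 187

Triangle inequality alone gives 161 < x < 187.
The perimeter condition gives x ≥ 349 − 174 − 13 = 162.
Intersecting the two: 162 ≤ x < 187.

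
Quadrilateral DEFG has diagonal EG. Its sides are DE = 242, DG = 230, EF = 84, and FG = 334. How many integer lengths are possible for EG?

From triangle DEG: 12 < EG < 472.
From triangle FEG: 250 < EG < 418.
Intersection: 250 < EG < 418, so integers 251 through 417: 167 values.

167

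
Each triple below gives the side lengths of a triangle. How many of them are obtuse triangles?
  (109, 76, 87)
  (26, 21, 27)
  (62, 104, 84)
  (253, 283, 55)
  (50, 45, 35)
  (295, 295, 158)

(109,76,87): 76²+87² = 13345 > 11881 = 109² → acute
(26,21,27): 21²+26² = 1117 > 729 = 27² → acute
(62,104,84): 62²+84² = 10900 > 10816 = 104² → acute
(253,283,55): 55²+253² = 67034 < 80089 = 283² → obtuse
(50,45,35): 35²+45² = 3250 > 2500 = 50² → acute
(295,295,158): 158²+295² = 111989 > 87025 = 295² → acute
1 of the 6 is obtuse.

1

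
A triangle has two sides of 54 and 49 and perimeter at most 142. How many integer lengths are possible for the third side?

34

Triangle inequality: 5 < x < 103. Perimeter ≤ 142 gives x ≤ 142 − 54 − 49 = 39.
So 5 < x ≤ 39; integers 6 through 39: 34 values.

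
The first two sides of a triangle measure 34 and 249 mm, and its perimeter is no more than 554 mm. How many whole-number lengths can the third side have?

Triangle inequality: 215 < x < 283. Perimeter ≤ 554 gives x ≤ 554 − 34 − 249 = 271.
So 215 < x ≤ 271; integers 216 through 271: 56 values.

56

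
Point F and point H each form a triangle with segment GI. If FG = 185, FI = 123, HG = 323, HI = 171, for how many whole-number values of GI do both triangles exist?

155

From triangle FGI: 62 < GI < 308.
From triangle HGI: 152 < GI < 494.
Intersection: 152 < GI < 308, so integers 153 through 307: 155 values.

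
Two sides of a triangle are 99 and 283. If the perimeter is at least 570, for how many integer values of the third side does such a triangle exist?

Triangle inequality: 184 < x < 382. Perimeter ≥ 570 gives x ≥ 570 − 99 − 283 = 188.
So 188 ≤ x < 382; integers 188 through 381: 194 values.

194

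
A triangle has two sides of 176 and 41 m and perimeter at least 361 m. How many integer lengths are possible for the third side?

Triangle inequality: 135 < x < 217. Perimeter ≥ 361 gives x ≥ 361 − 176 − 41 = 144.
So 144 ≤ x < 217; integers 144 through 216: 73 values.

73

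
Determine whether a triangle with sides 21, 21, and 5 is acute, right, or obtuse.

acute

Compare the square of the longest side to the sum of squares of the other two: 5² + 21² = 466 > 441 = 21².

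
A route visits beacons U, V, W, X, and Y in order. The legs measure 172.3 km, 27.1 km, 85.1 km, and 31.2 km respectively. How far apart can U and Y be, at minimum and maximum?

The maximum is all hops collinear in one direction: 172.3 + 27.1 + 85.1 + 31.2 = 315.7.
The longest hop is 172.3; the others sum to 143.4. Folding the others back against it leaves at least 172.3 − 143.4 = 28.9.

28.9 ≤ UY ≤ 315.7 km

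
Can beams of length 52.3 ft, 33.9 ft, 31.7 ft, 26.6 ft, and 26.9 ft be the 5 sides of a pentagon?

A pentagon exists iff every side is shorter than the sum of the others — equivalently, the longest side is less than the sum of the rest.
Longest side 52.3 < 119.1 (sum of the remaining 4), so yes.

Yes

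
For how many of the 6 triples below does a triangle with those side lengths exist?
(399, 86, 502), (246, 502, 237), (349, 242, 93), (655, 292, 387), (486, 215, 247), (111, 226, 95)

(86,399,502): 86+399 ≤ 502 → not valid
(237,246,502): 237+246 ≤ 502 → not valid
(93,242,349): 93+242 ≤ 349 → not valid
(292,387,655): 292+387 > 655 → valid
(215,247,486): 215+247 ≤ 486 → not valid
(95,111,226): 95+111 ≤ 226 → not valid
1 of the 6 triples forms a triangle.

1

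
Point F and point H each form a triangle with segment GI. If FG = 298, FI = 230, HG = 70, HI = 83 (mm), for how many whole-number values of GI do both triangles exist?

From triangle FGI: 68 < GI < 528.
From triangle HGI: 13 < GI < 153.
Intersection: 68 < GI < 153, so integers 69 through 152: 84 values.

84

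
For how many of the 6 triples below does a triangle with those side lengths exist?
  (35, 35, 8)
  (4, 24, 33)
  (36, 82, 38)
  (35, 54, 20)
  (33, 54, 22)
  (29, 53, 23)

3

(8,35,35): 8+35 > 35 → valid
(4,24,33): 4+24 ≤ 33 → not valid
(36,38,82): 36+38 ≤ 82 → not valid
(20,35,54): 20+35 > 54 → valid
(22,33,54): 22+33 > 54 → valid
(23,29,53): 23+29 ≤ 53 → not valid
3 of the 6 triples form a triangle.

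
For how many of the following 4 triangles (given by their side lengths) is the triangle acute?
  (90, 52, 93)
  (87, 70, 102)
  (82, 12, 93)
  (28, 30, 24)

(90,52,93): 52²+90² = 10804 > 8649 = 93² → acute
(87,70,102): 70²+87² = 12469 > 10404 = 102² → acute
(82,12,93): 12²+82² = 6868 < 8649 = 93² → obtuse
(28,30,24): 24²+28² = 1360 > 900 = 30² → acute
3 of the 4 are acute.

3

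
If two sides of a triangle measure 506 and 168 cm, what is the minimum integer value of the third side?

339

The third side must be strictly greater than |506 − 168| = 338.
The smallest integer above 338 is 339.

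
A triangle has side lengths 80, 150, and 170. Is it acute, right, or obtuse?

right

Compare the square of the longest side to the sum of squares of the other two: 80² + 150² = 28900 = 170².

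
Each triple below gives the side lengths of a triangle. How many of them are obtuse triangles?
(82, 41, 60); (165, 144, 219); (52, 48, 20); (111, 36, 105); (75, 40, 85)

(82,41,60): 41²+60² = 5281 < 6724 = 82² → obtuse
(165,144,219): 144²+165² = 47961 = 219² → right
(52,48,20): 20²+48² = 2704 = 52² → right
(111,36,105): 36²+105² = 12321 = 111² → right
(75,40,85): 40²+75² = 7225 = 85² → right
1 of the 5 is obtuse.

1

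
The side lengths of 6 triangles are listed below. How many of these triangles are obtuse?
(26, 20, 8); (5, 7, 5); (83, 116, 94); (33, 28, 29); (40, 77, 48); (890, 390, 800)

(26,20,8): 8²+20² = 464 < 676 = 26² → obtuse
(5,7,5): 5²+5² = 50 > 49 = 7² → acute
(83,116,94): 83²+94² = 15725 > 13456 = 116² → acute
(33,28,29): 28²+29² = 1625 > 1089 = 33² → acute
(40,77,48): 40²+48² = 3904 < 5929 = 77² → obtuse
(890,390,800): 390²+800² = 792100 = 890² → right
2 of the 6 are obtuse.

2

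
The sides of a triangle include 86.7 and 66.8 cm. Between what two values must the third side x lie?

By the triangle inequality, x must be less than 86.7 + 66.8 = 153.5 and greater than |86.7 − 66.8| = 19.9.

19.9 < x < 153.5 (cm)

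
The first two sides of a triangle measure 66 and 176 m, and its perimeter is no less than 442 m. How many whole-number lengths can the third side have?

Triangle inequality: 110 < x < 242. Perimeter ≥ 442 gives x ≥ 442 − 66 − 176 = 200.
So 200 ≤ x < 242; integers 200 through 241: 42 values.

42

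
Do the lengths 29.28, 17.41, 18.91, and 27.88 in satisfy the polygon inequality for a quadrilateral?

Yes

A quadrilateral exists iff every side is shorter than the sum of the others — equivalently, the longest side is less than the sum of the rest.
Longest side 29.28 < 64.20 (sum of the remaining 3), so yes.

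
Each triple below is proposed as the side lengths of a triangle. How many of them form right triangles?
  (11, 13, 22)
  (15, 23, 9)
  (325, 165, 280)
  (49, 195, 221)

(11,13,22): 11²+13² = 290 < 484 = 22² → obtuse
(15,23,9): 9²+15² = 306 < 529 = 23² → obtuse
(325,165,280): 165²+280² = 105625 = 325² → right
(49,195,221): 49²+195² = 40426 < 48841 = 221² → obtuse
1 of the 4 is right.

1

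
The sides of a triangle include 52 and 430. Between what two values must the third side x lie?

378 < x < 482

By the triangle inequality, x must be less than 52 + 430 = 482 and greater than |52 − 430| = 378.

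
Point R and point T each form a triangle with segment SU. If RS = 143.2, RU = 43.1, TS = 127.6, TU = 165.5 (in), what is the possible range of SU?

100.1 < SU < 186.3

From triangle RSU: |143.2 − 43.1| < SU < 143.2 + 43.1, i.e. 100.1 < SU < 186.3.
From triangle TSU: 37.9 < SU < 293.1.
Both must hold, so SU lies in the intersection.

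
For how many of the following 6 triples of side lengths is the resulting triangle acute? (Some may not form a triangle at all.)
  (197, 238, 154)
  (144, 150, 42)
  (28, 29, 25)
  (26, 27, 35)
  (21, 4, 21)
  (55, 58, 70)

5

(197,238,154): 154²+197² = 62525 > 56644 = 238² → acute
(144,150,42): 42²+144² = 22500 = 150² → right
(28,29,25): 25²+28² = 1409 > 841 = 29² → acute
(26,27,35): 26²+27² = 1405 > 1225 = 35² → acute
(21,4,21): 4²+21² = 457 > 441 = 21² → acute
(55,58,70): 55²+58² = 6389 > 4900 = 70² → acute
5 of the 6 are acute.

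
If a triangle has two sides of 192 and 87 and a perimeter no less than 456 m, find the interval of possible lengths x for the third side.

177 ≤ x < 279

Triangle inequality alone gives 105 < x < 279.
The perimeter condition gives x ≥ 456 − 192 − 87 = 177.
Intersecting the two: 177 ≤ x < 279.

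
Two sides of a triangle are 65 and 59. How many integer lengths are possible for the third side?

The third side lies in the open interval (6, 124).
Integers from 7 to 123 inclusive: 123 − 7 + 1 = 117.

117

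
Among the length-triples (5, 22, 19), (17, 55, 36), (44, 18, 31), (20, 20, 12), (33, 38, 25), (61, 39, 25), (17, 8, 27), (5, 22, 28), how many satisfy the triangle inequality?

(5,19,22): 5+19 > 22 → valid
(17,36,55): 17+36 ≤ 55 → not valid
(18,31,44): 18+31 > 44 → valid
(12,20,20): 12+20 > 20 → valid
(25,33,38): 25+33 > 38 → valid
(25,39,61): 25+39 > 61 → valid
(8,17,27): 8+17 ≤ 27 → not valid
(5,22,28): 5+22 ≤ 28 → not valid
5 of the 8 triples form a triangle.

5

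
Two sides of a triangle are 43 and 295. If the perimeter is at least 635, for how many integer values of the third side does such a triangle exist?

41

Triangle inequality: 252 < x < 338. Perimeter ≥ 635 gives x ≥ 635 − 43 − 295 = 297.
So 297 ≤ x < 338; integers 297 through 337: 41 values.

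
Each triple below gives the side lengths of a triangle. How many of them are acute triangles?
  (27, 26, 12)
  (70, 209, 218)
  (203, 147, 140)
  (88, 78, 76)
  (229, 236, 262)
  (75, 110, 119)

(27,26,12): 12²+26² = 820 > 729 = 27² → acute
(70,209,218): 70²+209² = 48581 > 47524 = 218² → acute
(203,147,140): 140²+147² = 41209 = 203² → right
(88,78,76): 76²+78² = 11860 > 7744 = 88² → acute
(229,236,262): 229²+236² = 108137 > 68644 = 262² → acute
(75,110,119): 75²+110² = 17725 > 14161 = 119² → acute
5 of the 6 are acute.

5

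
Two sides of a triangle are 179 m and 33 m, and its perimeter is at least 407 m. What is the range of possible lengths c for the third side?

195 ≤ c < 212

Triangle inequality alone gives 146 < c < 212.
The perimeter condition gives c ≥ 407 − 179 − 33 = 195.
Intersecting the two: 195 ≤ c < 212.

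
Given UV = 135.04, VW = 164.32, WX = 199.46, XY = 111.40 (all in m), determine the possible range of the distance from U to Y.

0 ≤ UY ≤ 610.22 m

The maximum is all hops collinear in one direction: 135.04 + 164.32 + 199.46 + 111.40 = 610.22.
The longest hop is 199.46; the others sum to 410.76. Since 199.46 ≤ 410.76, the path can fold back on itself completely, so the minimum distance is 0.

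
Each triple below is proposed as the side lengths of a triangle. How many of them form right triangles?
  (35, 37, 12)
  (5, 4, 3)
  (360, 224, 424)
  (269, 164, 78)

(35,37,12): 12²+35² = 1369 = 37² → right
(5,4,3): 3²+4² = 25 = 5² → right
(360,224,424): 224²+360² = 179776 = 424² → right
(269,164,78): 78+164 ≤ 269, not a triangle
3 of the 4 are right.

3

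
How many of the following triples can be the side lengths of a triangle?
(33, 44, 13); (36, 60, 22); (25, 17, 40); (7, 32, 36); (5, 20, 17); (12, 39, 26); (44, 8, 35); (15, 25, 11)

5

(13,33,44): 13+33 > 44 → valid
(22,36,60): 22+36 ≤ 60 → not valid
(17,25,40): 17+25 > 40 → valid
(7,32,36): 7+32 > 36 → valid
(5,17,20): 5+17 > 20 → valid
(12,26,39): 12+26 ≤ 39 → not valid
(8,35,44): 8+35 ≤ 44 → not valid
(11,15,25): 11+15 > 25 → valid
5 of the 8 triples form a triangle.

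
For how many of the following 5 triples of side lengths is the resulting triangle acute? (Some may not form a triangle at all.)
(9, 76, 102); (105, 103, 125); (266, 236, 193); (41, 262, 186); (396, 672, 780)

2

(9,76,102): 9+76 ≤ 102, not a triangle
(105,103,125): 103²+105² = 21634 > 15625 = 125² → acute
(266,236,193): 193²+236² = 92945 > 70756 = 266² → acute
(41,262,186): 41+186 ≤ 262, not a triangle
(396,672,780): 396²+672² = 608400 = 780² → right
2 of the 5 are acute.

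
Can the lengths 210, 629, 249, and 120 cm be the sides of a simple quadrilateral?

No

For a quadrilateral, each side must be shorter than the sum of the others.
Here the longest side is 629, but the remaining 3 sides sum to only 579.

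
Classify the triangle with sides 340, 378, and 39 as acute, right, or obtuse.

Compare the square of the longest side to the sum of squares of the other two: 39² + 340² = 117121 < 142884 = 378².

obtuse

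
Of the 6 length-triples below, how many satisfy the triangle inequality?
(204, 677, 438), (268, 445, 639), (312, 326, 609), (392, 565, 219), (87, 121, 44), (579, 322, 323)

(204,438,677): 204+438 ≤ 677 → not valid
(268,445,639): 268+445 > 639 → valid
(312,326,609): 312+326 > 609 → valid
(219,392,565): 219+392 > 565 → valid
(44,87,121): 44+87 > 121 → valid
(322,323,579): 322+323 > 579 → valid
5 of the 6 triples form a triangle.

5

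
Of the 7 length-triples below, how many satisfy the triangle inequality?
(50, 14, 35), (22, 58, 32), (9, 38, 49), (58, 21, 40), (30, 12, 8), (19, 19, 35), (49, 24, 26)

(14,35,50): 14+35 ≤ 50 → not valid
(22,32,58): 22+32 ≤ 58 → not valid
(9,38,49): 9+38 ≤ 49 → not valid
(21,40,58): 21+40 > 58 → valid
(8,12,30): 8+12 ≤ 30 → not valid
(19,19,35): 19+19 > 35 → valid
(24,26,49): 24+26 > 49 → valid
3 of the 7 triples form a triangle.

3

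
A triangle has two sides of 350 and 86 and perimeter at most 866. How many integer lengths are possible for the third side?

Triangle inequality: 264 < x < 436. Perimeter ≤ 866 gives x ≤ 866 − 350 − 86 = 430.
So 264 < x ≤ 430; integers 265 through 430: 166 values.

166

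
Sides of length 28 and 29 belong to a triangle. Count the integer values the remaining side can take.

55

The third side lies in the open interval (1, 57).
Integers from 2 to 56 inclusive: 56 − 2 + 1 = 55.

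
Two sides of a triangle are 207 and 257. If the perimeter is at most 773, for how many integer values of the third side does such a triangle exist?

Triangle inequality: 50 < x < 464. Perimeter ≤ 773 gives x ≤ 773 − 207 − 257 = 309.
So 50 < x ≤ 309; integers 51 through 309: 259 values.

259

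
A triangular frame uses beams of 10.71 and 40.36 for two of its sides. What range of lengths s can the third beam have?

29.65 < s < 51.07

By the triangle inequality, s must be less than 10.71 + 40.36 = 51.07 and greater than |10.71 − 40.36| = 29.65.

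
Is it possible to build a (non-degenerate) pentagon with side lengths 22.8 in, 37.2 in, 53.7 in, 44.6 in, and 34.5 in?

A pentagon exists iff every side is shorter than the sum of the others — equivalently, the longest side is less than the sum of the rest.
Longest side 53.7 < 139.1 (sum of the remaining 4), so yes.

Yes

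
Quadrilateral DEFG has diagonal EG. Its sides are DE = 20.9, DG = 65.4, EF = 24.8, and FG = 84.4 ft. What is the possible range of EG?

59.6 < EG < 86.3

From triangle DEG: |20.9 − 65.4| < EG < 20.9 + 65.4, i.e. 44.5 < EG < 86.3.
From triangle FEG: 59.6 < EG < 109.2.
Both must hold, so EG lies in the intersection.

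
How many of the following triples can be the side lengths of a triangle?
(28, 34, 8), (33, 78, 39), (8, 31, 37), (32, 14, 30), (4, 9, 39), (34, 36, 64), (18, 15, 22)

(8,28,34): 8+28 > 34 → valid
(33,39,78): 33+39 ≤ 78 → not valid
(8,31,37): 8+31 > 37 → valid
(14,30,32): 14+30 > 32 → valid
(4,9,39): 4+9 ≤ 39 → not valid
(34,36,64): 34+36 > 64 → valid
(15,18,22): 15+18 > 22 → valid
5 of the 7 triples form a triangle.

5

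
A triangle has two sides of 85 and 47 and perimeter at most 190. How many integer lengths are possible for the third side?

20

Triangle inequality: 38 < x < 132. Perimeter ≤ 190 gives x ≤ 190 − 85 − 47 = 58.
So 38 < x ≤ 58; integers 39 through 58: 20 values.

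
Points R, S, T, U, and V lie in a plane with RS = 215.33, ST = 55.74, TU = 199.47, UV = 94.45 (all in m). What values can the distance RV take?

The maximum is all hops collinear in one direction: 215.33 + 55.74 + 199.47 + 94.45 = 564.99.
The longest hop is 215.33; the others sum to 349.66. Since 215.33 ≤ 349.66, the path can fold back on itself completely, so the minimum distance is 0.

0 ≤ RV ≤ 564.99 m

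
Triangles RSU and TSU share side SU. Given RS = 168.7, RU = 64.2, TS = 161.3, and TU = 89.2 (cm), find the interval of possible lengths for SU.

From triangle RSU: |168.7 − 64.2| < SU < 168.7 + 64.2, i.e. 104.5 < SU < 232.9.
From triangle TSU: 72.1 < SU < 250.5.
Both must hold, so SU lies in the intersection.

104.5 < SU < 232.9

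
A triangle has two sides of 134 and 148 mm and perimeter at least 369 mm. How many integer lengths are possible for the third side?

195

Triangle inequality: 14 < x < 282. Perimeter ≥ 369 gives x ≥ 369 − 134 − 148 = 87.
So 87 ≤ x < 282; integers 87 through 281: 195 values.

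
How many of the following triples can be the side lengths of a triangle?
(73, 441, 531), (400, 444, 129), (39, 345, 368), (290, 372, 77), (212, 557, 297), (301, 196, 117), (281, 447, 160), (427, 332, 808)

(73,441,531): 73+441 ≤ 531 → not valid
(129,400,444): 129+400 > 444 → valid
(39,345,368): 39+345 > 368 → valid
(77,290,372): 77+290 ≤ 372 → not valid
(212,297,557): 212+297 ≤ 557 → not valid
(117,196,301): 117+196 > 301 → valid
(160,281,447): 160+281 ≤ 447 → not valid
(332,427,808): 332+427 ≤ 808 → not valid
3 of the 8 triples form a triangle.

3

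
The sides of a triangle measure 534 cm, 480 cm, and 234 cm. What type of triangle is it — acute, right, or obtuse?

Compare the square of the longest side to the sum of squares of the other two: 234² + 480² = 285156 = 534².

right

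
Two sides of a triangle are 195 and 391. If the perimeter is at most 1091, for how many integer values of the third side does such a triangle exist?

309

Triangle inequality: 196 < x < 586. Perimeter ≤ 1091 gives x ≤ 1091 − 195 − 391 = 505.
So 196 < x ≤ 505; integers 197 through 505: 309 values.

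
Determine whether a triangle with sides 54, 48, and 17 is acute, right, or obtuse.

obtuse

Compare the square of the longest side to the sum of squares of the other two: 17² + 48² = 2593 < 2916 = 54².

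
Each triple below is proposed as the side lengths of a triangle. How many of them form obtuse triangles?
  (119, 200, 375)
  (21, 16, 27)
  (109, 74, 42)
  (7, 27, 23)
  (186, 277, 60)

(119,200,375): 119+200 ≤ 375, not a triangle
(21,16,27): 16²+21² = 697 < 729 = 27² → obtuse
(109,74,42): 42²+74² = 7240 < 11881 = 109² → obtuse
(7,27,23): 7²+23² = 578 < 729 = 27² → obtuse
(186,277,60): 60+186 ≤ 277, not a triangle
3 of the 5 are obtuse.

3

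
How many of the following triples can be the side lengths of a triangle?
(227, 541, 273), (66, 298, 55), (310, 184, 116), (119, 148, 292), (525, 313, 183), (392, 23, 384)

1

(227,273,541): 227+273 ≤ 541 → not valid
(55,66,298): 55+66 ≤ 298 → not valid
(116,184,310): 116+184 ≤ 310 → not valid
(119,148,292): 119+148 ≤ 292 → not valid
(183,313,525): 183+313 ≤ 525 → not valid
(23,384,392): 23+384 > 392 → valid
1 of the 6 triples forms a triangle.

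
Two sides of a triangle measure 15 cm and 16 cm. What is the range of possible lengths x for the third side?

By the triangle inequality, x must be less than 15 + 16 = 31 and greater than |15 − 16| = 1.

1 < x < 31 (cm)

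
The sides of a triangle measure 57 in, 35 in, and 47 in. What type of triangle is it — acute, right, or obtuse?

Compare the square of the longest side to the sum of squares of the other two: 35² + 47² = 3434 > 3249 = 57².

acute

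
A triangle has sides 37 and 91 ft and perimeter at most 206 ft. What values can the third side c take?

54 < c ≤ 78

Triangle inequality alone gives 54 < c < 128.
The perimeter condition gives c ≤ 206 − 37 − 91 = 78.
Intersecting the two: 54 < c ≤ 78.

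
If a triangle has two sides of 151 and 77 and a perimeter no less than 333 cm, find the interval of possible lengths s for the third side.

Triangle inequality alone gives 74 < s < 228.
The perimeter condition gives s ≥ 333 − 151 − 77 = 105.
Intersecting the two: 105 ≤ s < 228.

105 ≤ s < 228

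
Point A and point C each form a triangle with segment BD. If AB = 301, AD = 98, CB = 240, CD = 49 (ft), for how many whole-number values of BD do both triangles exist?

85

From triangle ABD: 203 < BD < 399.
From triangle CBD: 191 < BD < 289.
Intersection: 203 < BD < 289, so integers 204 through 288: 85 values.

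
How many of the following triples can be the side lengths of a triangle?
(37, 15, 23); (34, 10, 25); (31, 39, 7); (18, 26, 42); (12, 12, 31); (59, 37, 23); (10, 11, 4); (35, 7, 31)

(15,23,37): 15+23 > 37 → valid
(10,25,34): 10+25 > 34 → valid
(7,31,39): 7+31 ≤ 39 → not valid
(18,26,42): 18+26 > 42 → valid
(12,12,31): 12+12 ≤ 31 → not valid
(23,37,59): 23+37 > 59 → valid
(4,10,11): 4+10 > 11 → valid
(7,31,35): 7+31 > 35 → valid
6 of the 8 triples form a triangle.

6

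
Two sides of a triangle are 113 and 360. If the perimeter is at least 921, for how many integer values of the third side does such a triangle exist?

25

Triangle inequality: 247 < x < 473. Perimeter ≥ 921 gives x ≥ 921 − 113 − 360 = 448.
So 448 ≤ x < 473; integers 448 through 472: 25 values.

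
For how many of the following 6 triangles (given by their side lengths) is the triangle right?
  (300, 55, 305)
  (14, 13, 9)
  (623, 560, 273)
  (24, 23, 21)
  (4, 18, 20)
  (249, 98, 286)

2

(300,55,305): 55²+300² = 93025 = 305² → right
(14,13,9): 9²+13² = 250 > 196 = 14² → acute
(623,560,273): 273²+560² = 388129 = 623² → right
(24,23,21): 21²+23² = 970 > 576 = 24² → acute
(4,18,20): 4²+18² = 340 < 400 = 20² → obtuse
(249,98,286): 98²+249² = 71605 < 81796 = 286² → obtuse
2 of the 6 are right.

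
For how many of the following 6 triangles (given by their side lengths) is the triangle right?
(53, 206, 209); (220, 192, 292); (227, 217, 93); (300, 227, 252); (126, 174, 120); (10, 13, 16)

2

(53,206,209): 53²+206² = 45245 > 43681 = 209² → acute
(220,192,292): 192²+220² = 85264 = 292² → right
(227,217,93): 93²+217² = 55738 > 51529 = 227² → acute
(300,227,252): 227²+252² = 115033 > 90000 = 300² → acute
(126,174,120): 120²+126² = 30276 = 174² → right
(10,13,16): 10²+13² = 269 > 256 = 16² → acute
2 of the 6 are right.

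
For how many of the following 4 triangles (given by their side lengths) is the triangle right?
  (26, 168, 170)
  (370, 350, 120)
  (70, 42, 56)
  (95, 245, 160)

3

(26,168,170): 26²+168² = 28900 = 170² → right
(370,350,120): 120²+350² = 136900 = 370² → right
(70,42,56): 42²+56² = 4900 = 70² → right
(95,245,160): 95²+160² = 34625 < 60025 = 245² → obtuse
3 of the 4 are right.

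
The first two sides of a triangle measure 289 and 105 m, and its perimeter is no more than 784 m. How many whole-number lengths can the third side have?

206

Triangle inequality: 184 < x < 394. Perimeter ≤ 784 gives x ≤ 784 − 289 − 105 = 390.
So 184 < x ≤ 390; integers 185 through 390: 206 values.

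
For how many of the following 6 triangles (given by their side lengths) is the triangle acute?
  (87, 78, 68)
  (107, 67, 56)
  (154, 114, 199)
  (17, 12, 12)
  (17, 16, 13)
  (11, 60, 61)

(87,78,68): 68²+78² = 10708 > 7569 = 87² → acute
(107,67,56): 56²+67² = 7625 < 11449 = 107² → obtuse
(154,114,199): 114²+154² = 36712 < 39601 = 199² → obtuse
(17,12,12): 12²+12² = 288 < 289 = 17² → obtuse
(17,16,13): 13²+16² = 425 > 289 = 17² → acute
(11,60,61): 11²+60² = 3721 = 61² → right
2 of the 6 are acute.

2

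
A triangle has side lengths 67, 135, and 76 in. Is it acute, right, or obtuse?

obtuse

Compare the square of the longest side to the sum of squares of the other two: 67² + 76² = 10265 < 18225 = 135².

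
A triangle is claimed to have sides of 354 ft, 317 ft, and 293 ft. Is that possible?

Yes

The longest side is 354, and the other two sum to 610.
Since 610 > 354, the triangle inequality holds.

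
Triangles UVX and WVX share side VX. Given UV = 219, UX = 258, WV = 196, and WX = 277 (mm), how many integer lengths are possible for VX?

391

From triangle UVX: 39 < VX < 477.
From triangle WVX: 81 < VX < 473.
Intersection: 81 < VX < 473, so integers 82 through 472: 391 values.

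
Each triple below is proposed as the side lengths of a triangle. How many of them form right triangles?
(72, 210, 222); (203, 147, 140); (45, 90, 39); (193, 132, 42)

(72,210,222): 72²+210² = 49284 = 222² → right
(203,147,140): 140²+147² = 41209 = 203² → right
(45,90,39): 39+45 ≤ 90, not a triangle
(193,132,42): 42+132 ≤ 193, not a triangle
2 of the 4 are right.

2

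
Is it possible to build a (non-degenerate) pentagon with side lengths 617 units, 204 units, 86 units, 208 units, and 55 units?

For a pentagon, each side must be shorter than the sum of the others.
Here the longest side is 617, but the remaining 4 sides sum to only 553.

No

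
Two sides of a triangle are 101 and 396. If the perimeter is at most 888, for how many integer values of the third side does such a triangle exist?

96

Triangle inequality: 295 < x < 497. Perimeter ≤ 888 gives x ≤ 888 − 101 − 396 = 391.
So 295 < x ≤ 391; integers 296 through 391: 96 values.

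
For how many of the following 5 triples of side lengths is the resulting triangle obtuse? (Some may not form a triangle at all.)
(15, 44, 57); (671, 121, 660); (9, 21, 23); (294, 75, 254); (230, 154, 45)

3

(15,44,57): 15²+44² = 2161 < 3249 = 57² → obtuse
(671,121,660): 121²+660² = 450241 = 671² → right
(9,21,23): 9²+21² = 522 < 529 = 23² → obtuse
(294,75,254): 75²+254² = 70141 < 86436 = 294² → obtuse
(230,154,45): 45+154 ≤ 230, not a triangle
3 of the 5 are obtuse.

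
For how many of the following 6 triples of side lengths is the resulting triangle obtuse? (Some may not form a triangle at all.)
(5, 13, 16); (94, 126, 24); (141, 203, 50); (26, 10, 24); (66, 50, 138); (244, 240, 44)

1

(5,13,16): 5²+13² = 194 < 256 = 16² → obtuse
(94,126,24): 24+94 ≤ 126, not a triangle
(141,203,50): 50+141 ≤ 203, not a triangle
(26,10,24): 10²+24² = 676 = 26² → right
(66,50,138): 50+66 ≤ 138, not a triangle
(244,240,44): 44²+240² = 59536 = 244² → right
1 of the 6 is obtuse.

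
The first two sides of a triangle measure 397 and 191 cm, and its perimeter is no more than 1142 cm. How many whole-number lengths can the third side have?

Triangle inequality: 206 < x < 588. Perimeter ≤ 1142 gives x ≤ 1142 − 397 − 191 = 554.
So 206 < x ≤ 554; integers 207 through 554: 348 values.

348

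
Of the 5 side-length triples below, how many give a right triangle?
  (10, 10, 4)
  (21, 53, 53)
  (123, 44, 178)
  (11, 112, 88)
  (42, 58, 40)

1

(10,10,4): 4²+10² = 116 > 100 = 10² → acute
(21,53,53): 21²+53² = 3250 > 2809 = 53² → acute
(123,44,178): 44+123 ≤ 178, not a triangle
(11,112,88): 11+88 ≤ 112, not a triangle
(42,58,40): 40²+42² = 3364 = 58² → right
1 of the 5 is right.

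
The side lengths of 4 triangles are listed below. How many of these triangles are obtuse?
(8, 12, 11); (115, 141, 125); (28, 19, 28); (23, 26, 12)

(8,12,11): 8²+11² = 185 > 144 = 12² → acute
(115,141,125): 115²+125² = 28850 > 19881 = 141² → acute
(28,19,28): 19²+28² = 1145 > 784 = 28² → acute
(23,26,12): 12²+23² = 673 < 676 = 26² → obtuse
1 of the 4 is obtuse.

1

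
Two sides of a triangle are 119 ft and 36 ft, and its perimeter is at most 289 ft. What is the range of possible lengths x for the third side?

83 < x ≤ 134

Triangle inequality alone gives 83 < x < 155.
The perimeter condition gives x ≤ 289 − 119 − 36 = 134.
Intersecting the two: 83 < x ≤ 134.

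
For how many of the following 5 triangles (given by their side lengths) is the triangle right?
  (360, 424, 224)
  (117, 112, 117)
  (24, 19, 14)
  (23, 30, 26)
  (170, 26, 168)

(360,424,224): 224²+360² = 179776 = 424² → right
(117,112,117): 112²+117² = 26233 > 13689 = 117² → acute
(24,19,14): 14²+19² = 557 < 576 = 24² → obtuse
(23,30,26): 23²+26² = 1205 > 900 = 30² → acute
(170,26,168): 26²+168² = 28900 = 170² → right
2 of the 5 are right.

2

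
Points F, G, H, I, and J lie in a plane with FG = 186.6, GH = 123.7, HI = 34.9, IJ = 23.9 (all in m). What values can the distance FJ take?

4.1 ≤ FJ ≤ 369.1 m

The maximum is all hops collinear in one direction: 186.6 + 123.7 + 34.9 + 23.9 = 369.1.
The longest hop is 186.6; the others sum to 182.5. Folding the others back against it leaves at least 186.6 − 182.5 = 4.1.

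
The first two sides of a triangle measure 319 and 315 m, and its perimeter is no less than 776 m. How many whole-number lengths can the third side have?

492

Triangle inequality: 4 < x < 634. Perimeter ≥ 776 gives x ≥ 776 − 319 − 315 = 142.
So 142 ≤ x < 634; integers 142 through 633: 492 values.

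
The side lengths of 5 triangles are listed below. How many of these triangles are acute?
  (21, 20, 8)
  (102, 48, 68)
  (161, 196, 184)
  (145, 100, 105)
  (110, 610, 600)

2

(21,20,8): 8²+20² = 464 > 441 = 21² → acute
(102,48,68): 48²+68² = 6928 < 10404 = 102² → obtuse
(161,196,184): 161²+184² = 59777 > 38416 = 196² → acute
(145,100,105): 100²+105² = 21025 = 145² → right
(110,610,600): 110²+600² = 372100 = 610² → right
2 of the 5 are acute.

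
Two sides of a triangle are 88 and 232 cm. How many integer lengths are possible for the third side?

The third side lies in the open interval (144, 320).
Integers from 145 to 319 inclusive: 319 − 145 + 1 = 175.

175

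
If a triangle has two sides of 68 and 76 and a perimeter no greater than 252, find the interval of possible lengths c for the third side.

Triangle inequality alone gives 8 < c < 144.
The perimeter condition gives c ≤ 252 − 68 − 76 = 108.
Intersecting the two: 8 < c ≤ 108.

8 < c ≤ 108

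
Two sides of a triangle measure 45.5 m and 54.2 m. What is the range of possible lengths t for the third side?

By the triangle inequality, t must be less than 45.5 + 54.2 = 99.7 and greater than |45.5 − 54.2| = 8.7.

8.7 < t < 99.7 (m)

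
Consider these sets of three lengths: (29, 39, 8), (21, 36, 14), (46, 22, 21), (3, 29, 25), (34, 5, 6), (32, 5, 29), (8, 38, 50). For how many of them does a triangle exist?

(8,29,39): 8+29 ≤ 39 → not valid
(14,21,36): 14+21 ≤ 36 → not valid
(21,22,46): 21+22 ≤ 46 → not valid
(3,25,29): 3+25 ≤ 29 → not valid
(5,6,34): 5+6 ≤ 34 → not valid
(5,29,32): 5+29 > 32 → valid
(8,38,50): 8+38 ≤ 50 → not valid
1 of the 7 triples forms a triangle.

1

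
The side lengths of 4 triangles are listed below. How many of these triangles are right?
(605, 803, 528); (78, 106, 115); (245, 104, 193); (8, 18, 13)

(605,803,528): 528²+605² = 644809 = 803² → right
(78,106,115): 78²+106² = 17320 > 13225 = 115² → acute
(245,104,193): 104²+193² = 48065 < 60025 = 245² → obtuse
(8,18,13): 8²+13² = 233 < 324 = 18² → obtuse
1 of the 4 is right.

1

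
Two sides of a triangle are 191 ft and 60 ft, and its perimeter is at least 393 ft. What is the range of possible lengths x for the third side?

142 ≤ x < 251

Triangle inequality alone gives 131 < x < 251.
The perimeter condition gives x ≥ 393 − 191 − 60 = 142.
Intersecting the two: 142 ≤ x < 251.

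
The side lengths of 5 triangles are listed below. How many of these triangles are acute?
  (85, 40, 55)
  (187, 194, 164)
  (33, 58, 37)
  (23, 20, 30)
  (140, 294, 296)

3

(85,40,55): 40²+55² = 4625 < 7225 = 85² → obtuse
(187,194,164): 164²+187² = 61865 > 37636 = 194² → acute
(33,58,37): 33²+37² = 2458 < 3364 = 58² → obtuse
(23,20,30): 20²+23² = 929 > 900 = 30² → acute
(140,294,296): 140²+294² = 106036 > 87616 = 296² → acute
3 of the 5 are acute.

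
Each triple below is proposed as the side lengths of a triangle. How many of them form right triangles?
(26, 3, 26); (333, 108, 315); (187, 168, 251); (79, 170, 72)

1

(26,3,26): 3²+26² = 685 > 676 = 26² → acute
(333,108,315): 108²+315² = 110889 = 333² → right
(187,168,251): 168²+187² = 63193 > 63001 = 251² → acute
(79,170,72): 72+79 ≤ 170, not a triangle
1 of the 4 is right.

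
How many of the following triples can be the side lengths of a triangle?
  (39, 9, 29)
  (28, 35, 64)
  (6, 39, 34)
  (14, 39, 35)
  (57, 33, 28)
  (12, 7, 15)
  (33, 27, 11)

5

(9,29,39): 9+29 ≤ 39 → not valid
(28,35,64): 28+35 ≤ 64 → not valid
(6,34,39): 6+34 > 39 → valid
(14,35,39): 14+35 > 39 → valid
(28,33,57): 28+33 > 57 → valid
(7,12,15): 7+12 > 15 → valid
(11,27,33): 11+27 > 33 → valid
5 of the 7 triples form a triangle.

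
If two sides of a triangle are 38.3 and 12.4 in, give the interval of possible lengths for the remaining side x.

By the triangle inequality, x must be less than 38.3 + 12.4 = 50.7 and greater than |38.3 − 12.4| = 25.9.

25.9 < x < 50.7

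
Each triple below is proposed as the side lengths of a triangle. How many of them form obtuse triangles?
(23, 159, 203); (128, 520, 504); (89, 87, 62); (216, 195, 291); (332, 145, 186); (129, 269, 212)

1

(23,159,203): 23+159 ≤ 203, not a triangle
(128,520,504): 128²+504² = 270400 = 520² → right
(89,87,62): 62²+87² = 11413 > 7921 = 89² → acute
(216,195,291): 195²+216² = 84681 = 291² → right
(332,145,186): 145+186 ≤ 332, not a triangle
(129,269,212): 129²+212² = 61585 < 72361 = 269² → obtuse
1 of the 6 is obtuse.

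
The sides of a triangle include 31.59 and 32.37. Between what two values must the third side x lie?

0.78 < x < 63.96

By the triangle inequality, x must be less than 31.59 + 32.37 = 63.96 and greater than |31.59 − 32.37| = 0.78.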